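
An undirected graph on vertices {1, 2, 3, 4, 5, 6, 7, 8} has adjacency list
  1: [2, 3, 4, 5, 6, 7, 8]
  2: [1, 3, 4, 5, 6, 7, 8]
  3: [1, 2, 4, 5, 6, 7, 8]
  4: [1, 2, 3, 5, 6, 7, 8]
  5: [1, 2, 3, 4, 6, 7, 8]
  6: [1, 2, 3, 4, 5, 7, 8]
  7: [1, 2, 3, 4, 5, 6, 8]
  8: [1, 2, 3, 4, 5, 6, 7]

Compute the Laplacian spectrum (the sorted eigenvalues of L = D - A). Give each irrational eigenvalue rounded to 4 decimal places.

[0, 8, 8, 8, 8, 8, 8, 8]

Each diagonal entry of L is the vertex degree and each off-diagonal entry is -1 where an edge is present, 0 otherwise; in the order [1, 2, 3, 4, 5, 6, 7, 8] the diagonal is [7, 7, 7, 7, 7, 7, 7, 7]. L is symmetric positive semidefinite, so every eigenvalue is real and nonnegative. The single zero eigenvalue shows the graph is connected. There is one zero in the spectrum, matching the 1 component.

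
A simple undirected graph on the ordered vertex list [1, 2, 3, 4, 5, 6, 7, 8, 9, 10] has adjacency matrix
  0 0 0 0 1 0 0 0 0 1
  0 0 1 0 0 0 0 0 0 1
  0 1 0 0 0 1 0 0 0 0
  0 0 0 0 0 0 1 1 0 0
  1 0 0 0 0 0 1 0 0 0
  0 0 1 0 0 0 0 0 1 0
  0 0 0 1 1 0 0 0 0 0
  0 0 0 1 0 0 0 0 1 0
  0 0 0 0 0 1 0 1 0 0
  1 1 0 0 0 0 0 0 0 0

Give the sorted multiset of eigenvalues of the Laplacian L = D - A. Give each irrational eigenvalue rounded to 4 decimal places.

[0, 0.3820, 0.3820, 1.3820, 1.3820, 2.6180, 2.6180, 3.6180, 3.6180, 4]

With the vertex order [1, 2, 3, 4, 5, 6, 7, 8, 9, 10], the degrees are [2, 2, 2, 2, 2, 2, 2, 2, 2, 2], giving D = diag(2, 2, 2, 2, 2, 2, 2, 2, 2, 2) and L = D - A. Since every row of L sums to 0, the all-ones vector is in the kernel and 0 is an eigenvalue. The single zero eigenvalue shows the graph is connected. The eigenvalues sum to 20, which equals trace(L) = 2|E|.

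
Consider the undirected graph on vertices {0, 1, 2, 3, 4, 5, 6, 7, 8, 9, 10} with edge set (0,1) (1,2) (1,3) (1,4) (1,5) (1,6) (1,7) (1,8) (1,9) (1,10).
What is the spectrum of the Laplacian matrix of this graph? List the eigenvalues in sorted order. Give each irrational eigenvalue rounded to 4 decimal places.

[0, 1, 1, 1, 1, 1, 1, 1, 1, 1, 11]

With the vertex order [0, 1, 2, 3, 4, 5, 6, 7, 8, 9, 10], the degrees are [1, 10, 1, 1, 1, 1, 1, 1, 1, 1, 1], giving D = diag(1, 10, 1, 1, 1, 1, 1, 1, 1, 1, 1) and L = D - A. L is symmetric positive semidefinite, so every eigenvalue is real and nonnegative.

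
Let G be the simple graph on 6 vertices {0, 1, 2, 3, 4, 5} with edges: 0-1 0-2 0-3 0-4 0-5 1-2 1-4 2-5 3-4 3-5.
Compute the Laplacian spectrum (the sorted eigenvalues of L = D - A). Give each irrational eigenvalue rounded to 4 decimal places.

With the vertex order [0, 1, 2, 3, 4, 5], the degrees are [5, 3, 3, 3, 3, 3], giving D = diag(5, 3, 3, 3, 3, 3) and L = D - A. L is symmetric positive semidefinite, so every eigenvalue is real and nonnegative. The single zero eigenvalue shows the graph is connected. There is one zero in the spectrum, matching the 1 component.

[0, 2.3820, 2.3820, 4.6180, 4.6180, 6]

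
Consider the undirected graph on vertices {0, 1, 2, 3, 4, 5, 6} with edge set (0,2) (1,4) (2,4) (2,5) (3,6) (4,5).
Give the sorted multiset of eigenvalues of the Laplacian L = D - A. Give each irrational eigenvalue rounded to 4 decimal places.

Each diagonal entry of L is the vertex degree and each off-diagonal entry is -1 where an edge is present, 0 otherwise; in the order [0, 1, 2, 3, 4, 5, 6] the diagonal is [1, 1, 3, 1, 3, 2, 1]. L is symmetric positive semidefinite, so every eigenvalue is real and nonnegative. The 2 zero eigenvalues correspond to the 2 connected components. There are 2 zeros in the spectrum, matching the 2 components.

[0, 0, 0.6972, 1.3820, 2, 3.6180, 4.3028]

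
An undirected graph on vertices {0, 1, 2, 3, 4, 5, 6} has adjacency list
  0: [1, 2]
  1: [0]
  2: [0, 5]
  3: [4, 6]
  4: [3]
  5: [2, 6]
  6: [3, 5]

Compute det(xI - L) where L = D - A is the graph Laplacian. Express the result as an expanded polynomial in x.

Each diagonal entry of L is the vertex degree and each off-diagonal entry is -1 where an edge is present, 0 otherwise; in the order [0, 1, 2, 3, 4, 5, 6] the diagonal is [2, 1, 2, 2, 1, 2, 2]. Computing det(xI - L) by cofactor expansion (or equivalently via sum-over-permutations) gives x^7 - 12x^6 + 55x^5 - 120x^4 + 126x^3 - 56x^2 + 7x. Since p(0) = det(-L) = 0, x divides p(x). By the matrix-tree theorem the graph has (1/7) * product of the nonzero eigenvalues = 1 spanning tree.

x^7 - 12x^6 + 55x^5 - 120x^4 + 126x^3 - 56x^2 + 7x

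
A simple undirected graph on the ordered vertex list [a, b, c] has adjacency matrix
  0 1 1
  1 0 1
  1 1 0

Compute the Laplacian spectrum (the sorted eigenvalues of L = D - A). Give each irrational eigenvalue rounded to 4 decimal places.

[0, 3, 3]

Reading degrees in the order [a, b, c] gives [2, 2, 2]; set D = diag(2, 2, 2) and form L = D - A. L is symmetric positive semidefinite, so every eigenvalue is real and nonnegative. The single zero eigenvalue shows the graph is connected. By the matrix-tree theorem the graph has (1/3) * product of the nonzero eigenvalues = 3 spanning trees. There is one zero in the spectrum, matching the 1 component.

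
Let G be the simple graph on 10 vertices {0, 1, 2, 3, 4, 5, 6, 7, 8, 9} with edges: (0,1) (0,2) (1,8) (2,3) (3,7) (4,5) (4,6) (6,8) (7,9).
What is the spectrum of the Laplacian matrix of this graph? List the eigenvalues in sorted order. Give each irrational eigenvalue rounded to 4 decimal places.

[0, 0.0979, 0.3820, 0.8244, 1.3820, 2, 2.6180, 3.1756, 3.6180, 3.9021]

Reading degrees in the order [0, 1, 2, 3, 4, 5, 6, 7, 8, 9] gives [2, 2, 2, 2, 2, 1, 2, 2, 2, 1]; set D = diag(2, 2, 2, 2, 2, 1, 2, 2, 2, 1) and form L = D - A. Diagonalising L (or applying a numerical eigensolver to the 10x10 matrix) gives the spectrum above. The eigenvalues sum to 18, which equals trace(L) = 2|E|.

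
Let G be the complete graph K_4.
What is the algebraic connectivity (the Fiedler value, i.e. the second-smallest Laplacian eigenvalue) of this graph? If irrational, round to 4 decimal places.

4

The graph has 4 vertices and degree multiset [3, 3, 3, 3]; D is the diagonal matrix of degrees and L = D - A. The sorted Laplacian eigenvalues are [0, 4, 4, 4]; the algebraic connectivity is the second entry, 4. The eigenvalues sum to 12, which equals trace(L) = 2|E|.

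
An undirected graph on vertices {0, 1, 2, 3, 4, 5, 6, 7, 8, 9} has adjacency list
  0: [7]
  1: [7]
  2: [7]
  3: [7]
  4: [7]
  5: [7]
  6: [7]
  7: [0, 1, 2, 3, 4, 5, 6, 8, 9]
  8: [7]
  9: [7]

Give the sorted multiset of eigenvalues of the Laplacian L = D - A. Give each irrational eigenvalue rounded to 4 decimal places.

[0, 1, 1, 1, 1, 1, 1, 1, 1, 10]

Reading degrees in the order [0, 1, 2, 3, 4, 5, 6, 7, 8, 9] gives [1, 1, 1, 1, 1, 1, 1, 9, 1, 1]; set D = diag(1, 1, 1, 1, 1, 1, 1, 9, 1, 1) and form L = D - A. Since every row of L sums to 0, the all-ones vector is in the kernel and 0 is an eigenvalue. The single zero eigenvalue shows the graph is connected. By the matrix-tree theorem the graph has (1/10) * product of the nonzero eigenvalues = 1 spanning tree.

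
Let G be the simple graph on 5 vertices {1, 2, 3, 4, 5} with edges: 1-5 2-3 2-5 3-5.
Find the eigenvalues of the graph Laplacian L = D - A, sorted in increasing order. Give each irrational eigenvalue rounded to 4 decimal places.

[0, 0, 1, 3, 4]

With the vertex order [1, 2, 3, 4, 5], the degrees are [1, 2, 2, 0, 3], giving D = diag(1, 2, 2, 0, 3) and L = D - A. L is symmetric positive semidefinite, so every eigenvalue is real and nonnegative. The 2 zero eigenvalues correspond to the 2 connected components. The largest eigenvalue, 4, is at most the vertex count 5.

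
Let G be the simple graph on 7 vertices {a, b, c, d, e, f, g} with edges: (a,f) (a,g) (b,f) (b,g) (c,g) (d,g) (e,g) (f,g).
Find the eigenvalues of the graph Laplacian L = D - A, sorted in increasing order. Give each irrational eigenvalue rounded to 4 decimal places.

[0, 1, 1, 1, 2, 4, 7]

Each diagonal entry of L is the vertex degree and each off-diagonal entry is -1 where an edge is present, 0 otherwise; in the order [a, b, c, d, e, f, g] the diagonal is [2, 2, 1, 1, 1, 3, 6]. L is symmetric positive semidefinite, so every eigenvalue is real and nonnegative. The largest eigenvalue, 7, is at most the vertex count 7. There is one zero in the spectrum, matching the 1 component.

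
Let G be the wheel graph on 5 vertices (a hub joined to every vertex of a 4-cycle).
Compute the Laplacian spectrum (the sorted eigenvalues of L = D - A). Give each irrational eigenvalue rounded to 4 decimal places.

The graph has 5 vertices and degree multiset [4, 3, 3, 3, 3]; D is the diagonal matrix of degrees and L = D - A. The multiplicity of 0 as a Laplacian eigenvalue equals the number of connected components. The single zero eigenvalue shows the graph is connected. The eigenvalues sum to 16, which equals trace(L) = 2|E|. By the matrix-tree theorem the graph has (1/5) * product of the nonzero eigenvalues = 45 spanning trees.

[0, 3, 3, 5, 5]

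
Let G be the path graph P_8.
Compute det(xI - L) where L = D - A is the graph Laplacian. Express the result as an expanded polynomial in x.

The graph has 8 vertices and degree multiset [2, 2, 2, 2, 2, 2, 1, 1]; D is the diagonal matrix of degrees and L = D - A. L has integer entries, so p(x) = det(xI - L) has integer coefficients. Expanding the determinant yields x^8 - 14x^7 + 78x^6 - 220x^5 + 330x^4 - 252x^3 + 84x^2 - 8x. Since p(0) = det(-L) = 0, x divides p(x). The eigenvalues sum to 14, which equals trace(L) = 2|E|. By the matrix-tree theorem the graph has (1/8) * product of the nonzero eigenvalues = 1 spanning tree.

x^8 - 14x^7 + 78x^6 - 220x^5 + 330x^4 - 252x^3 + 84x^2 - 8x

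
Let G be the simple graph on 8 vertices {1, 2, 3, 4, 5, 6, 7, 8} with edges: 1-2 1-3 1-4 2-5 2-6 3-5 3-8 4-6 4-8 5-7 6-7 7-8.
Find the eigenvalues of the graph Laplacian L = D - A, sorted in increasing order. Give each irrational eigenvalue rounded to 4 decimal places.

[0, 2, 2, 2, 4, 4, 4, 6]

Reading degrees in the order [1, 2, 3, 4, 5, 6, 7, 8] gives [3, 3, 3, 3, 3, 3, 3, 3]; set D = diag(3, 3, 3, 3, 3, 3, 3, 3) and form L = D - A. L is symmetric positive semidefinite, so every eigenvalue is real and nonnegative. The single zero eigenvalue shows the graph is connected. The eigenvalues sum to 24, which equals trace(L) = 2|E|.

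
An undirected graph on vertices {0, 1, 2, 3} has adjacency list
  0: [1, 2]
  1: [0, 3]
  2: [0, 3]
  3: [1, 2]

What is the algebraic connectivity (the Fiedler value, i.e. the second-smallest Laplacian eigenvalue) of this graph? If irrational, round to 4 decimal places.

2

With the vertex order [0, 1, 2, 3], the degrees are [2, 2, 2, 2], giving D = diag(2, 2, 2, 2) and L = D - A. Computing the eigenvalues of L and sorting gives [0, 2, 2, 4]. The Fiedler value lambda_2 = 2 is strictly positive, so the graph is connected. By the matrix-tree theorem the graph has (1/4) * product of the nonzero eigenvalues = 4 spanning trees. There is one zero in the spectrum, matching the 1 component.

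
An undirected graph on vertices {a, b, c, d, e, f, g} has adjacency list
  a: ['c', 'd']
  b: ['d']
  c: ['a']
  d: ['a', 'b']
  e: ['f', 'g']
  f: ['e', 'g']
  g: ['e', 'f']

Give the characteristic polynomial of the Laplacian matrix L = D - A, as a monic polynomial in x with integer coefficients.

x^7 - 12x^6 + 55x^5 - 118x^4 + 114x^3 - 36x^2

With the vertex order [a, b, c, d, e, f, g], the degrees are [2, 1, 1, 2, 2, 2, 2], giving D = diag(2, 1, 1, 2, 2, 2, 2) and L = D - A. Computing det(xI - L) by cofactor expansion (or equivalently via sum-over-permutations) gives x^7 - 12x^6 + 55x^5 - 118x^4 + 114x^3 - 36x^2. The constant term is 0 because L is singular (the all-ones vector lies in its kernel). There are 2 zeros in the spectrum, matching the 2 components. The eigenvalues sum to 12, which equals trace(L) = 2|E|.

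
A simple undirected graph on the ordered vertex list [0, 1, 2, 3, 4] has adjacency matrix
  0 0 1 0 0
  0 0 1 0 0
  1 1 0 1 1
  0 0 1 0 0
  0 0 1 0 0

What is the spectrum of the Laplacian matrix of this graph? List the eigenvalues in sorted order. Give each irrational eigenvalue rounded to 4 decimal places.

[0, 1, 1, 1, 5]

Each diagonal entry of L is the vertex degree and each off-diagonal entry is -1 where an edge is present, 0 otherwise; in the order [0, 1, 2, 3, 4] the diagonal is [1, 1, 4, 1, 1]. The multiplicity of 0 as a Laplacian eigenvalue equals the number of connected components. The single zero eigenvalue shows the graph is connected. By the matrix-tree theorem the graph has (1/5) * product of the nonzero eigenvalues = 1 spanning tree.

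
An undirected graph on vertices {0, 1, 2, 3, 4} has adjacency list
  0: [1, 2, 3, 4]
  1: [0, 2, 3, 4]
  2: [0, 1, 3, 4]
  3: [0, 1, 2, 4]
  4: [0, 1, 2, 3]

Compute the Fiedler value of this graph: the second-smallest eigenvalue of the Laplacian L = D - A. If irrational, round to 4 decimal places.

Each diagonal entry of L is the vertex degree and each off-diagonal entry is -1 where an edge is present, 0 otherwise; in the order [0, 1, 2, 3, 4] the diagonal is [4, 4, 4, 4, 4]. The sorted Laplacian eigenvalues are [0, 5, 5, 5, 5]; the algebraic connectivity is the second entry, 5. By the matrix-tree theorem the graph has (1/5) * product of the nonzero eigenvalues = 125 spanning trees.

5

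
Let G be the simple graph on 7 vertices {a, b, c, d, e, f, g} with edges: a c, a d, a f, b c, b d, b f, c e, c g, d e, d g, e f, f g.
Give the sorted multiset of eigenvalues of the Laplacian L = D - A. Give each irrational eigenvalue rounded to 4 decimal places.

Reading degrees in the order [a, b, c, d, e, f, g] gives [3, 3, 4, 4, 3, 4, 3]; set D = diag(3, 3, 4, 4, 3, 4, 3) and form L = D - A. The multiplicity of 0 as a Laplacian eigenvalue equals the number of connected components. The single zero eigenvalue shows the graph is connected. The eigenvalues sum to 24, which equals trace(L) = 2|E|.

[0, 3, 3, 3, 4, 4, 7]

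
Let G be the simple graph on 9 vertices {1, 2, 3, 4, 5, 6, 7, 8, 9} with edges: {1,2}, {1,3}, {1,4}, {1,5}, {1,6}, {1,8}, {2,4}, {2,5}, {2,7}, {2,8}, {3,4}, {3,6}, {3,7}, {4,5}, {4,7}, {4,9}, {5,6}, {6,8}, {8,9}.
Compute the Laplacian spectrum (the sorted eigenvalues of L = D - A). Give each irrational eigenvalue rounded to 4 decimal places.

With the vertex order [1, 2, 3, 4, 5, 6, 7, 8, 9], the degrees are [6, 5, 4, 6, 4, 4, 3, 4, 2], giving D = diag(6, 5, 4, 6, 4, 4, 3, 4, 2) and L = D - A. L is symmetric positive semidefinite, so every eigenvalue is real and nonnegative. The single zero eigenvalue shows the graph is connected. The largest eigenvalue, 7.4870, is at most the vertex count 9. By the matrix-tree theorem the graph has (1/9) * product of the nonzero eigenvalues = 12432 spanning trees.

[0, 1.7566, 2.5293, 3.6210, 4, 5.0964, 6.5098, 7, 7.4870]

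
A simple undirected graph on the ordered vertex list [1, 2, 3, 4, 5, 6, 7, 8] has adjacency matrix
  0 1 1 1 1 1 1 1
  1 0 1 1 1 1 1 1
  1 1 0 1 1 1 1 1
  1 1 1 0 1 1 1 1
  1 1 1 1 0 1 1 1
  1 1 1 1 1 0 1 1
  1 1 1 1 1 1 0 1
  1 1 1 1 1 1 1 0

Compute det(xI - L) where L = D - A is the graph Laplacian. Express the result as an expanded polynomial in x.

With the vertex order [1, 2, 3, 4, 5, 6, 7, 8], the degrees are [7, 7, 7, 7, 7, 7, 7, 7], giving D = diag(7, 7, 7, 7, 7, 7, 7, 7) and L = D - A. Computing det(xI - L) by cofactor expansion (or equivalently via sum-over-permutations) gives x^8 - 56x^7 + 1344x^6 - 17920x^5 + 143360x^4 - 688128x^3 + 1835008x^2 - 2097152x. Since p(0) = det(-L) = 0, x divides p(x). The largest eigenvalue, 8, is at most the vertex count 8. The eigenvalues sum to 56, which equals trace(L) = 2|E|.

x^8 - 56x^7 + 1344x^6 - 17920x^5 + 143360x^4 - 688128x^3 + 1835008x^2 - 2097152x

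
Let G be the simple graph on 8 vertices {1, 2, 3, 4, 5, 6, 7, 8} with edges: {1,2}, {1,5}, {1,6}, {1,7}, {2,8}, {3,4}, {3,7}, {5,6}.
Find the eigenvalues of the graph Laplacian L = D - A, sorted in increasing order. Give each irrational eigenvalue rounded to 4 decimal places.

Each diagonal entry of L is the vertex degree and each off-diagonal entry is -1 where an edge is present, 0 otherwise; in the order [1, 2, 3, 4, 5, 6, 7, 8] the diagonal is [4, 2, 2, 1, 2, 2, 2, 1]. L is symmetric positive semidefinite, so every eigenvalue is real and nonnegative. There is one zero in the spectrum, matching the 1 component.

[0, 0.2538, 0.5472, 1.4689, 2.4066, 3, 3.1504, 5.1732]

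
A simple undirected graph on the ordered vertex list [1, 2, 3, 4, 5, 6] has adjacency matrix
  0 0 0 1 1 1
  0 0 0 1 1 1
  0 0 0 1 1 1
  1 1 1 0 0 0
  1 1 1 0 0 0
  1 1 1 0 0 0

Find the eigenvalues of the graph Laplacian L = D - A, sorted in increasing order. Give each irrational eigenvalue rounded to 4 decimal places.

[0, 3, 3, 3, 3, 6]

Each diagonal entry of L is the vertex degree and each off-diagonal entry is -1 where an edge is present, 0 otherwise; in the order [1, 2, 3, 4, 5, 6] the diagonal is [3, 3, 3, 3, 3, 3]. Since every row of L sums to 0, the all-ones vector is in the kernel and 0 is an eigenvalue. The eigenvalues sum to 18, which equals trace(L) = 2|E|.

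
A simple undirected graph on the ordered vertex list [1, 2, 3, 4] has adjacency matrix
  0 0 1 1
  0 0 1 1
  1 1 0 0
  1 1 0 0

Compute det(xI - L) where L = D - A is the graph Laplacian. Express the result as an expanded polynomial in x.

x^4 - 8x^3 + 20x^2 - 16x

Each diagonal entry of L is the vertex degree and each off-diagonal entry is -1 where an edge is present, 0 otherwise; in the order [1, 2, 3, 4] the diagonal is [2, 2, 2, 2]. The eigenvalues of L are [0, 2, 2, 4]; the characteristic polynomial is the product of (x - lambda_i), which multiplies out to x^4 - 8x^3 + 20x^2 - 16x. The constant term is 0 because L is singular (the all-ones vector lies in its kernel). There is one zero in the spectrum, matching the 1 component.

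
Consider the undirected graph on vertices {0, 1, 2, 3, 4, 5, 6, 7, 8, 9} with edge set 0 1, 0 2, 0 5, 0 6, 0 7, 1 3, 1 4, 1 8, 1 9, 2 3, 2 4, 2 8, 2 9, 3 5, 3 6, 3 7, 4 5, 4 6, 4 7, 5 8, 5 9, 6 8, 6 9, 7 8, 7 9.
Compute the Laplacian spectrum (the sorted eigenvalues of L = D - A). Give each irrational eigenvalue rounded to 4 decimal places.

With the vertex order [0, 1, 2, 3, 4, 5, 6, 7, 8, 9], the degrees are [5, 5, 5, 5, 5, 5, 5, 5, 5, 5], giving D = diag(5, 5, 5, 5, 5, 5, 5, 5, 5, 5) and L = D - A. Since every row of L sums to 0, the all-ones vector is in the kernel and 0 is an eigenvalue. The single zero eigenvalue shows the graph is connected. The eigenvalues sum to 50, which equals trace(L) = 2|E|.

[0, 5, 5, 5, 5, 5, 5, 5, 5, 10]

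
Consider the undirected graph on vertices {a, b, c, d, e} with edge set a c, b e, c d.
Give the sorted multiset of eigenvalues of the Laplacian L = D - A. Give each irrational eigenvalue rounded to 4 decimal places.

With the vertex order [a, b, c, d, e], the degrees are [1, 1, 2, 1, 1], giving D = diag(1, 1, 2, 1, 1) and L = D - A. Diagonalising L (or applying a numerical eigensolver to the 5x5 matrix) gives the spectrum above. The 2 zero eigenvalues correspond to the 2 connected components. The largest eigenvalue, 3, is at most the vertex count 5. The eigenvalues sum to 6, which equals trace(L) = 2|E|.

[0, 0, 1, 2, 3]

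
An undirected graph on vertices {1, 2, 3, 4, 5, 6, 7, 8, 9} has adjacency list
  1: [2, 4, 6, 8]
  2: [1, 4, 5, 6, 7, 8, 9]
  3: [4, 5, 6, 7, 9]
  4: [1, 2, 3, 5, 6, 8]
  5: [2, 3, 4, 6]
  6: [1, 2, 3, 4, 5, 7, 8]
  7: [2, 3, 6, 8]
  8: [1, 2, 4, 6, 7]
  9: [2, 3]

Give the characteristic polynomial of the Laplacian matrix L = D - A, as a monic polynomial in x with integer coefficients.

Reading degrees in the order [1, 2, 3, 4, 5, 6, 7, 8, 9] gives [4, 7, 5, 6, 4, 7, 4, 5, 2]; set D = diag(4, 7, 5, 6, 4, 7, 4, 5, 2) and form L = D - A. Computing det(xI - L) by cofactor expansion (or equivalently via sum-over-permutations) gives x^9 - 44x^8 + 828x^7 - 8684x^6 + 55370x^5 - 219084x^4 + 523288x^3 - 686420x^2 + 375957x. The constant term is 0 because L is singular (the all-ones vector lies in its kernel). By the matrix-tree theorem the graph has (1/9) * product of the nonzero eigenvalues = 41773 spanning trees.

x^9 - 44x^8 + 828x^7 - 8684x^6 + 55370x^5 - 219084x^4 + 523288x^3 - 686420x^2 + 375957x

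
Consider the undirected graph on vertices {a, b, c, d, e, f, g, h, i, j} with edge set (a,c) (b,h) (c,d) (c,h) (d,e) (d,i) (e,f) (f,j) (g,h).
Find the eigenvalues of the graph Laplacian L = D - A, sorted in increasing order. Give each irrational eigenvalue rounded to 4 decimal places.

Reading degrees in the order [a, b, c, d, e, f, g, h, i, j] gives [1, 1, 3, 3, 2, 2, 1, 3, 1, 1]; set D = diag(1, 1, 3, 3, 2, 2, 1, 3, 1, 1) and form L = D - A. The multiplicity of 0 as a Laplacian eigenvalue equals the number of connected components. The single zero eigenvalue shows the graph is connected. The largest eigenvalue, 4.8522, is at most the vertex count 10.

[0, 0.1614, 0.4439, 0.6905, 1, 1.4077, 2.4604, 3.0833, 3.9006, 4.8522]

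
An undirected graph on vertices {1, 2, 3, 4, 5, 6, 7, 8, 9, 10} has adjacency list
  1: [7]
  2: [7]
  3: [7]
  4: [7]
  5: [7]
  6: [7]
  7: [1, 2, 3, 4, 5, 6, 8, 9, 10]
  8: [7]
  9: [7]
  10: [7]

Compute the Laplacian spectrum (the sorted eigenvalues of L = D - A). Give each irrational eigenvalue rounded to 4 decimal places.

Each diagonal entry of L is the vertex degree and each off-diagonal entry is -1 where an edge is present, 0 otherwise; in the order [1, 2, 3, 4, 5, 6, 7, 8, 9, 10] the diagonal is [1, 1, 1, 1, 1, 1, 9, 1, 1, 1]. Since every row of L sums to 0, the all-ones vector is in the kernel and 0 is an eigenvalue. By the matrix-tree theorem the graph has (1/10) * product of the nonzero eigenvalues = 1 spanning tree.

[0, 1, 1, 1, 1, 1, 1, 1, 1, 10]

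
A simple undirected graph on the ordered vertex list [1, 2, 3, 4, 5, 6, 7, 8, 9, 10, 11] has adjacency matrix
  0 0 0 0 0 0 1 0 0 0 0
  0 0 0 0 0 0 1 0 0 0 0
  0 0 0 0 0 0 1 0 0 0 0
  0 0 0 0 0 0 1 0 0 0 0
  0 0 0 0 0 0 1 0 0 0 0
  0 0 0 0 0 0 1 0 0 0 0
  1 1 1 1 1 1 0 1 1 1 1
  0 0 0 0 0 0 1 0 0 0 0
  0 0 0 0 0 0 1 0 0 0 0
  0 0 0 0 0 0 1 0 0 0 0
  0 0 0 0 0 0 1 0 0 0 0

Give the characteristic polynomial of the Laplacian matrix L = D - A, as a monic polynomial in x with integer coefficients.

x^11 - 20x^10 + 135x^9 - 480x^8 + 1050x^7 - 1512x^6 + 1470x^5 - 960x^4 + 405x^3 - 100x^2 + 11x

With the vertex order [1, 2, 3, 4, 5, 6, 7, 8, 9, 10, 11], the degrees are [1, 1, 1, 1, 1, 1, 10, 1, 1, 1, 1], giving D = diag(1, 1, 1, 1, 1, 1, 10, 1, 1, 1, 1) and L = D - A. The eigenvalues of L are [0, 1, 1, 1, 1, 1, 1, 1, 1, 1, 11]; the characteristic polynomial is the product of (x - lambda_i), which multiplies out to x^11 - 20x^10 + 135x^9 - 480x^8 + 1050x^7 - 1512x^6 + 1470x^5 - 960x^4 + 405x^3 - 100x^2 + 11x. Since p(0) = det(-L) = 0, x divides p(x). The eigenvalues sum to 20, which equals trace(L) = 2|E|. There is one zero in the spectrum, matching the 1 component.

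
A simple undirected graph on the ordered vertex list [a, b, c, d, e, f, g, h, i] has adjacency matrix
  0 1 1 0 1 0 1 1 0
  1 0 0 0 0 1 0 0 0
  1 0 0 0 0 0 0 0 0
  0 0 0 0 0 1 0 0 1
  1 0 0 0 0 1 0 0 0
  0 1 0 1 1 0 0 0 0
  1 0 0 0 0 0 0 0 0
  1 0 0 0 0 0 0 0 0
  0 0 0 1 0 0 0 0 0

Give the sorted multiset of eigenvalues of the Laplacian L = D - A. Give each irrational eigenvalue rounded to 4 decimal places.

[0, 0.2940, 1, 1, 1, 2, 2.3924, 4.1556, 6.1580]

With the vertex order [a, b, c, d, e, f, g, h, i], the degrees are [5, 2, 1, 2, 2, 3, 1, 1, 1], giving D = diag(5, 2, 1, 2, 2, 3, 1, 1, 1) and L = D - A. Diagonalising L (or applying a numerical eigensolver to the 9x9 matrix) gives the spectrum above. The single zero eigenvalue shows the graph is connected. By the matrix-tree theorem the graph has (1/9) * product of the nonzero eigenvalues = 4 spanning trees. There is one zero in the spectrum, matching the 1 component.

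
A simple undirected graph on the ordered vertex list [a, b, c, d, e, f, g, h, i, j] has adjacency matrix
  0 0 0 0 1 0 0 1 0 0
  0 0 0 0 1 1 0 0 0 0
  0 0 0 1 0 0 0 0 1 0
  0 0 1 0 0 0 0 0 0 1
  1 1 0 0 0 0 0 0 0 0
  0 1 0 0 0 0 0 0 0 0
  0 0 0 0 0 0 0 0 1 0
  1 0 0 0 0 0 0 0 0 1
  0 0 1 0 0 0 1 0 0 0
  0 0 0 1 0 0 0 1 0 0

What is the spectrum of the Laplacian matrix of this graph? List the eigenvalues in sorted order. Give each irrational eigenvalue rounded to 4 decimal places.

Each diagonal entry of L is the vertex degree and each off-diagonal entry is -1 where an edge is present, 0 otherwise; in the order [a, b, c, d, e, f, g, h, i, j] the diagonal is [2, 2, 2, 2, 2, 1, 1, 2, 2, 2]. The multiplicity of 0 as a Laplacian eigenvalue equals the number of connected components. The single zero eigenvalue shows the graph is connected.

[0, 0.0979, 0.3820, 0.8244, 1.3820, 2, 2.6180, 3.1756, 3.6180, 3.9021]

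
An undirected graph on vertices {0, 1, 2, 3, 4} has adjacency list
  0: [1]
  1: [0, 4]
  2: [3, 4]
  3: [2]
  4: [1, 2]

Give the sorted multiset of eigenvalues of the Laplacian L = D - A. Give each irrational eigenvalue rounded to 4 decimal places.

[0, 0.3820, 1.3820, 2.6180, 3.6180]

Each diagonal entry of L is the vertex degree and each off-diagonal entry is -1 where an edge is present, 0 otherwise; in the order [0, 1, 2, 3, 4] the diagonal is [1, 2, 2, 1, 2]. L is symmetric positive semidefinite, so every eigenvalue is real and nonnegative. The single zero eigenvalue shows the graph is connected.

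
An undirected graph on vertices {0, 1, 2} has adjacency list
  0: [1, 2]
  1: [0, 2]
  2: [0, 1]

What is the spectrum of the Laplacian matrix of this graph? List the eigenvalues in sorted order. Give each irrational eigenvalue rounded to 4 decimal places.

Each diagonal entry of L is the vertex degree and each off-diagonal entry is -1 where an edge is present, 0 otherwise; in the order [0, 1, 2] the diagonal is [2, 2, 2]. Since every row of L sums to 0, the all-ones vector is in the kernel and 0 is an eigenvalue. The largest eigenvalue, 3, is at most the vertex count 3.

[0, 3, 3]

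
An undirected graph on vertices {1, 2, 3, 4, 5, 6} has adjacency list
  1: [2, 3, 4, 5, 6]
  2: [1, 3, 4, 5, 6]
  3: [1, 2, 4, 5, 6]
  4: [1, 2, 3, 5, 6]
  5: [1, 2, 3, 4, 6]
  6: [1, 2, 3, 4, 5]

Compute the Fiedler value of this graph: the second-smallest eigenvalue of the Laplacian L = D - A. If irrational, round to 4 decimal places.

With the vertex order [1, 2, 3, 4, 5, 6], the degrees are [5, 5, 5, 5, 5, 5], giving D = diag(5, 5, 5, 5, 5, 5) and L = D - A. The sorted Laplacian eigenvalues are [0, 6, 6, 6, 6, 6]; the algebraic connectivity is the second entry, 6. The eigenvalues sum to 30, which equals trace(L) = 2|E|. There is one zero in the spectrum, matching the 1 component.

6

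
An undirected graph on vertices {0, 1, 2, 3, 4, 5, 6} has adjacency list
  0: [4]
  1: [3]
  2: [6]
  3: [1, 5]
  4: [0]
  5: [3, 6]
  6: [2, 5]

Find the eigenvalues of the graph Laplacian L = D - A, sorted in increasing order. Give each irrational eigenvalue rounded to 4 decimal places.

With the vertex order [0, 1, 2, 3, 4, 5, 6], the degrees are [1, 1, 1, 2, 1, 2, 2], giving D = diag(1, 1, 1, 2, 1, 2, 2) and L = D - A. Diagonalising L (or applying a numerical eigensolver to the 7x7 matrix) gives the spectrum above. The 2 zero eigenvalues correspond to the 2 connected components.

[0, 0, 0.3820, 1.3820, 2, 2.6180, 3.6180]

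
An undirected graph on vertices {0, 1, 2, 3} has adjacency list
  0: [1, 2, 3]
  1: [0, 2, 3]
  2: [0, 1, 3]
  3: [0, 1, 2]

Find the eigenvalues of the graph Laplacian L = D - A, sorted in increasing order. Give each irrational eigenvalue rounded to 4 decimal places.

With the vertex order [0, 1, 2, 3], the degrees are [3, 3, 3, 3], giving D = diag(3, 3, 3, 3) and L = D - A. L is symmetric positive semidefinite, so every eigenvalue is real and nonnegative. The eigenvalues sum to 12, which equals trace(L) = 2|E|.

[0, 4, 4, 4]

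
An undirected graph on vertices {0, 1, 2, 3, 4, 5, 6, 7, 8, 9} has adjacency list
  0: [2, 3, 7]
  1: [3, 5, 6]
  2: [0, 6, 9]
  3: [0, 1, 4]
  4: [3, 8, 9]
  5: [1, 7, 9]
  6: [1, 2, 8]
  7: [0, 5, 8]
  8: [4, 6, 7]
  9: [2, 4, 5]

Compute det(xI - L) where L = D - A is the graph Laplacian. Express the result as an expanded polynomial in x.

With the vertex order [0, 1, 2, 3, 4, 5, 6, 7, 8, 9], the degrees are [3, 3, 3, 3, 3, 3, 3, 3, 3, 3], giving D = diag(3, 3, 3, 3, 3, 3, 3, 3, 3, 3) and L = D - A. The eigenvalues of L are [0, 2, 2, 2, 2, 2, 5, 5, 5, 5]; the characteristic polynomial is the product of (x - lambda_i), which multiplies out to x^10 - 30x^9 + 390x^8 - 2880x^7 + 13305x^6 - 39882x^5 + 77640x^4 - 94800x^3 + 66000x^2 - 20000x. Since p(0) = det(-L) = 0, x divides p(x). There is one zero in the spectrum, matching the 1 component. The eigenvalues sum to 30, which equals trace(L) = 2|E|.

x^10 - 30x^9 + 390x^8 - 2880x^7 + 13305x^6 - 39882x^5 + 77640x^4 - 94800x^3 + 66000x^2 - 20000x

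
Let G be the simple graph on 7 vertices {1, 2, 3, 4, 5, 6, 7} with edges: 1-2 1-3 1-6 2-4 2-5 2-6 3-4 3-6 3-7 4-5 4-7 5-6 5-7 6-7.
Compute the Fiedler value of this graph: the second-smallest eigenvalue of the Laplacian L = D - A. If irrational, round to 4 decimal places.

2.5858

Reading degrees in the order [1, 2, 3, 4, 5, 6, 7] gives [3, 4, 4, 4, 4, 5, 4]; set D = diag(3, 4, 4, 4, 4, 5, 4) and form L = D - A. The smallest Laplacian eigenvalue is always 0. The next one, lambda_2 = 2.5858, measures how hard the graph is to disconnect: larger values mean better connectivity. The largest eigenvalue, 6.6180, is at most the vertex count 7.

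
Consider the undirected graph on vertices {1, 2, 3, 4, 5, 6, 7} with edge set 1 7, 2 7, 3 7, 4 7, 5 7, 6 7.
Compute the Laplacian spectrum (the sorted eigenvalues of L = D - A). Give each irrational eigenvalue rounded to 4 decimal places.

[0, 1, 1, 1, 1, 1, 7]

Reading degrees in the order [1, 2, 3, 4, 5, 6, 7] gives [1, 1, 1, 1, 1, 1, 6]; set D = diag(1, 1, 1, 1, 1, 1, 6) and form L = D - A. Since every row of L sums to 0, the all-ones vector is in the kernel and 0 is an eigenvalue. The single zero eigenvalue shows the graph is connected. By the matrix-tree theorem the graph has (1/7) * product of the nonzero eigenvalues = 1 spanning tree. The eigenvalues sum to 12, which equals trace(L) = 2|E|.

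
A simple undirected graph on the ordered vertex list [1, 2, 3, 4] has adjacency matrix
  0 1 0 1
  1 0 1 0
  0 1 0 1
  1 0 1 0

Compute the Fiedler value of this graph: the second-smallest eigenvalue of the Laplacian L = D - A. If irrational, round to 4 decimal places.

Each diagonal entry of L is the vertex degree and each off-diagonal entry is -1 where an edge is present, 0 otherwise; in the order [1, 2, 3, 4] the diagonal is [2, 2, 2, 2]. The smallest Laplacian eigenvalue is always 0. The next one, lambda_2 = 2, measures how hard the graph is to disconnect: larger values mean better connectivity. The largest eigenvalue, 4, is at most the vertex count 4. By the matrix-tree theorem the graph has (1/4) * product of the nonzero eigenvalues = 4 spanning trees.

2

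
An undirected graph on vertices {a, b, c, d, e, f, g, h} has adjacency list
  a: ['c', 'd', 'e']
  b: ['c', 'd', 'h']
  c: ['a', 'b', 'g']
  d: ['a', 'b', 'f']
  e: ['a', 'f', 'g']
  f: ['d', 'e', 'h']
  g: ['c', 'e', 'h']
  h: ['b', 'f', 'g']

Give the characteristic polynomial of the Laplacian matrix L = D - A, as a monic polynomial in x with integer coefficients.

Reading degrees in the order [a, b, c, d, e, f, g, h] gives [3, 3, 3, 3, 3, 3, 3, 3]; set D = diag(3, 3, 3, 3, 3, 3, 3, 3) and form L = D - A. Computing det(xI - L) by cofactor expansion (or equivalently via sum-over-permutations) gives x^8 - 24x^7 + 240x^6 - 1296x^5 + 4080x^4 - 7488x^3 + 7424x^2 - 3072x. The coefficient of x^7 equals -trace(L) = -24, matching the sum of degrees.

x^8 - 24x^7 + 240x^6 - 1296x^5 + 4080x^4 - 7488x^3 + 7424x^2 - 3072x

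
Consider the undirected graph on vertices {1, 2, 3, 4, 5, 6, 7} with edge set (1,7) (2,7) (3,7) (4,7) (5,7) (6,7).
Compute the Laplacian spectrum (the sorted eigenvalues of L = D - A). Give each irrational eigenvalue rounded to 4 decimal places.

[0, 1, 1, 1, 1, 1, 7]

Each diagonal entry of L is the vertex degree and each off-diagonal entry is -1 where an edge is present, 0 otherwise; in the order [1, 2, 3, 4, 5, 6, 7] the diagonal is [1, 1, 1, 1, 1, 1, 6]. The multiplicity of 0 as a Laplacian eigenvalue equals the number of connected components. The single zero eigenvalue shows the graph is connected. By the matrix-tree theorem the graph has (1/7) * product of the nonzero eigenvalues = 1 spanning tree. The largest eigenvalue, 7, is at most the vertex count 7.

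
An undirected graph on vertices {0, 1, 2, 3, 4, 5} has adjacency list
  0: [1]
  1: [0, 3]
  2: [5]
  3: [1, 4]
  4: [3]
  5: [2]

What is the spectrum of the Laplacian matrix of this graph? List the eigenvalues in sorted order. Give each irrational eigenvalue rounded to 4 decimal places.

[0, 0, 0.5858, 2, 2, 3.4142]

Reading degrees in the order [0, 1, 2, 3, 4, 5] gives [1, 2, 1, 2, 1, 1]; set D = diag(1, 2, 1, 2, 1, 1) and form L = D - A. The multiplicity of 0 as a Laplacian eigenvalue equals the number of connected components. The 2 zero eigenvalues correspond to the 2 connected components. There are 2 zeros in the spectrum, matching the 2 components. The largest eigenvalue, 3.4142, is at most the vertex count 6.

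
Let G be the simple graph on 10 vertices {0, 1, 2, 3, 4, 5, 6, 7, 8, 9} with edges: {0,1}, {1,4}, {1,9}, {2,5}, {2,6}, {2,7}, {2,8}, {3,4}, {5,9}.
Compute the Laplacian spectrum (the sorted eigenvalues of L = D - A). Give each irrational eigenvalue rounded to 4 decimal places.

Reading degrees in the order [0, 1, 2, 3, 4, 5, 6, 7, 8, 9] gives [1, 3, 4, 1, 2, 2, 1, 1, 1, 2]; set D = diag(1, 3, 4, 1, 2, 2, 1, 1, 1, 2) and form L = D - A. The multiplicity of 0 as a Laplacian eigenvalue equals the number of connected components. By the matrix-tree theorem the graph has (1/10) * product of the nonzero eigenvalues = 1 spanning tree.

[0, 0.1353, 0.5723, 1, 1, 1, 2.1398, 2.7545, 4.2955, 5.1026]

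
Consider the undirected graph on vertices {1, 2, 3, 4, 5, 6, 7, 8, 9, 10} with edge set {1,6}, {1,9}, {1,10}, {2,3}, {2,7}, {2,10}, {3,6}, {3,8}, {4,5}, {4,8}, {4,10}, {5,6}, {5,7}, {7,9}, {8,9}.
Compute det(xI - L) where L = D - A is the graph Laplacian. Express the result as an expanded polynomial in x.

With the vertex order [1, 2, 3, 4, 5, 6, 7, 8, 9, 10], the degrees are [3, 3, 3, 3, 3, 3, 3, 3, 3, 3], giving D = diag(3, 3, 3, 3, 3, 3, 3, 3, 3, 3) and L = D - A. L has integer entries, so p(x) = det(xI - L) has integer coefficients. Expanding the determinant yields x^10 - 30x^9 + 390x^8 - 2880x^7 + 13305x^6 - 39882x^5 + 77640x^4 - 94800x^3 + 66000x^2 - 20000x. The constant term is 0 because L is singular (the all-ones vector lies in its kernel). There is one zero in the spectrum, matching the 1 component.

x^10 - 30x^9 + 390x^8 - 2880x^7 + 13305x^6 - 39882x^5 + 77640x^4 - 94800x^3 + 66000x^2 - 20000x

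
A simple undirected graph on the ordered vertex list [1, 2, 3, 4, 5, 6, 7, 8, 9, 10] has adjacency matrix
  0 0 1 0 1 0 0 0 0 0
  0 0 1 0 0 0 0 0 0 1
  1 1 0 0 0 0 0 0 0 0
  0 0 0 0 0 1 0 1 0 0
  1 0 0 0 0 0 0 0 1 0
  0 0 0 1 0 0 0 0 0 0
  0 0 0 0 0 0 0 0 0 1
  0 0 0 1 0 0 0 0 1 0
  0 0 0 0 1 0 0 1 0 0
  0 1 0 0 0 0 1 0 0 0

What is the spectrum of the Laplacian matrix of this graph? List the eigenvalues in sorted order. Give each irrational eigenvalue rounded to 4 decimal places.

With the vertex order [1, 2, 3, 4, 5, 6, 7, 8, 9, 10], the degrees are [2, 2, 2, 2, 2, 1, 1, 2, 2, 2], giving D = diag(2, 2, 2, 2, 2, 1, 1, 2, 2, 2) and L = D - A. The multiplicity of 0 as a Laplacian eigenvalue equals the number of connected components.

[0, 0.0979, 0.3820, 0.8244, 1.3820, 2, 2.6180, 3.1756, 3.6180, 3.9021]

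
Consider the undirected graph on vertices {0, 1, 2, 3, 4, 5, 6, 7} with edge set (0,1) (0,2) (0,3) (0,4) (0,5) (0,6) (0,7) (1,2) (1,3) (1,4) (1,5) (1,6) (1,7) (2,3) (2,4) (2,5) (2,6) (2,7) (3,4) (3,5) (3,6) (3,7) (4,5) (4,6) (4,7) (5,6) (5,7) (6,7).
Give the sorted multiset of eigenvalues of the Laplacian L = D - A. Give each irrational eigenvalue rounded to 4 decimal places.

With the vertex order [0, 1, 2, 3, 4, 5, 6, 7], the degrees are [7, 7, 7, 7, 7, 7, 7, 7], giving D = diag(7, 7, 7, 7, 7, 7, 7, 7) and L = D - A. The multiplicity of 0 as a Laplacian eigenvalue equals the number of connected components. There is one zero in the spectrum, matching the 1 component.

[0, 8, 8, 8, 8, 8, 8, 8]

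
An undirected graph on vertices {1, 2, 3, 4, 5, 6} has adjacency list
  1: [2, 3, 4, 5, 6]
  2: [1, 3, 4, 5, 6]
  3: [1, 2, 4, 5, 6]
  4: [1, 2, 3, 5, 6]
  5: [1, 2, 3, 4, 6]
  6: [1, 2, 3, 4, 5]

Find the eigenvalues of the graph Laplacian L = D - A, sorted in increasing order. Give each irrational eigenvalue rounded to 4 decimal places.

With the vertex order [1, 2, 3, 4, 5, 6], the degrees are [5, 5, 5, 5, 5, 5], giving D = diag(5, 5, 5, 5, 5, 5) and L = D - A. L is symmetric positive semidefinite, so every eigenvalue is real and nonnegative.

[0, 6, 6, 6, 6, 6]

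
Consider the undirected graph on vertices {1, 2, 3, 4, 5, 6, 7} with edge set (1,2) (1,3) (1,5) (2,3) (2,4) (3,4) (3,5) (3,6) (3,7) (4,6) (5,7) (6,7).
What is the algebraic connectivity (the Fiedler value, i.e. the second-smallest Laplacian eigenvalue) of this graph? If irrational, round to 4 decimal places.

Each diagonal entry of L is the vertex degree and each off-diagonal entry is -1 where an edge is present, 0 otherwise; in the order [1, 2, 3, 4, 5, 6, 7] the diagonal is [3, 3, 6, 3, 3, 3, 3]. The smallest Laplacian eigenvalue is always 0. The next one, lambda_2 = 2, measures how hard the graph is to disconnect: larger values mean better connectivity. The eigenvalues sum to 24, which equals trace(L) = 2|E|.

2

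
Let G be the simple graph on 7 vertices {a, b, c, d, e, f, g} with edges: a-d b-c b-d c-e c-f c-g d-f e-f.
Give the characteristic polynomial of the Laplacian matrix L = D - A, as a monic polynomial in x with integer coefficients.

With the vertex order [a, b, c, d, e, f, g], the degrees are [1, 2, 4, 3, 2, 3, 1], giving D = diag(1, 2, 4, 3, 2, 3, 1) and L = D - A. Computing det(xI - L) by cofactor expansion (or equivalently via sum-over-permutations) gives x^7 - 16x^6 + 98x^5 - 290x^4 + 431x^3 - 302x^2 + 77x. The constant term is 0 because L is singular (the all-ones vector lies in its kernel). There is one zero in the spectrum, matching the 1 component.

x^7 - 16x^6 + 98x^5 - 290x^4 + 431x^3 - 302x^2 + 77x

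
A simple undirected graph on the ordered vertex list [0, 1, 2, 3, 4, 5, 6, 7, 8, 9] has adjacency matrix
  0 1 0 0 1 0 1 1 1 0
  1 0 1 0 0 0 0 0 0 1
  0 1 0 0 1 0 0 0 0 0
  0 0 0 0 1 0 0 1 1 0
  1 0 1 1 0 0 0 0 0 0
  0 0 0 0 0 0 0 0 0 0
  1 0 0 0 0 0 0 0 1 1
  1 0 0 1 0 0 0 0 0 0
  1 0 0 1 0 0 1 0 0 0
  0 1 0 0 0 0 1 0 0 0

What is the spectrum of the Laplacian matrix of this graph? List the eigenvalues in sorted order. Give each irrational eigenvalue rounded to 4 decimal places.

[0, 0, 1.0450, 1.2679, 2.1794, 3, 3.4857, 3.7189, 4.7321, 6.5710]

Each diagonal entry of L is the vertex degree and each off-diagonal entry is -1 where an edge is present, 0 otherwise; in the order [0, 1, 2, 3, 4, 5, 6, 7, 8, 9] the diagonal is [5, 3, 2, 3, 3, 0, 3, 2, 3, 2]. Diagonalising L (or applying a numerical eigensolver to the 10x10 matrix) gives the spectrum above. The 2 zero eigenvalues correspond to the 2 connected components. There are 2 zeros in the spectrum, matching the 2 components.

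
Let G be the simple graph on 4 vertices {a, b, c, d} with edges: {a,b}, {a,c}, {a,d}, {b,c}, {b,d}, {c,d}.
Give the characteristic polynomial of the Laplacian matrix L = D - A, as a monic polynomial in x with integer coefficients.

With the vertex order [a, b, c, d], the degrees are [3, 3, 3, 3], giving D = diag(3, 3, 3, 3) and L = D - A. The eigenvalues of L are [0, 4, 4, 4]; the characteristic polynomial is the product of (x - lambda_i), which multiplies out to x^4 - 12x^3 + 48x^2 - 64x. Since p(0) = det(-L) = 0, x divides p(x). There is one zero in the spectrum, matching the 1 component. The eigenvalues sum to 12, which equals trace(L) = 2|E|.

x^4 - 12x^3 + 48x^2 - 64x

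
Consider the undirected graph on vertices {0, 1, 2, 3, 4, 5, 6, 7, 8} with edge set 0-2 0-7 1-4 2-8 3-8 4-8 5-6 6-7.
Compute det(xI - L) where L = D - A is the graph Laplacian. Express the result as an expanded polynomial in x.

x^9 - 16x^8 + 104x^7 - 354x^6 + 678x^5 - 730x^4 + 417x^3 - 110x^2 + 9x

Reading degrees in the order [0, 1, 2, 3, 4, 5, 6, 7, 8] gives [2, 1, 2, 1, 2, 1, 2, 2, 3]; set D = diag(2, 1, 2, 1, 2, 1, 2, 2, 3) and form L = D - A. Computing det(xI - L) by cofactor expansion (or equivalently via sum-over-permutations) gives x^9 - 16x^8 + 104x^7 - 354x^6 + 678x^5 - 730x^4 + 417x^3 - 110x^2 + 9x. The constant term is 0 because L is singular (the all-ones vector lies in its kernel). There is one zero in the spectrum, matching the 1 component.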